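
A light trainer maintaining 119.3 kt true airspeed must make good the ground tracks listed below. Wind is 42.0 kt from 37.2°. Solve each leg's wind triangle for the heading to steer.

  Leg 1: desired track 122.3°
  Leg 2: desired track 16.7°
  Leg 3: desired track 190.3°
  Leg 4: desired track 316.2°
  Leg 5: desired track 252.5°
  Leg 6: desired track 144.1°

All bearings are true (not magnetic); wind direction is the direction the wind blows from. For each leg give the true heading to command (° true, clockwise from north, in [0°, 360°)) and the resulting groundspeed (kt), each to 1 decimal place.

Leg 1: desired track 122.3°; wind correction -20.5° → command heading 101.8°, groundspeed 108.1 kt
Leg 2: desired track 16.7°; wind correction +7.1° → command heading 23.8°, groundspeed 79.0 kt
Leg 3: desired track 190.3°; wind correction -9.2° → command heading 181.1°, groundspeed 155.2 kt
Leg 4: desired track 316.2°; wind correction +20.3° → command heading 336.5°, groundspeed 105.3 kt
Leg 5: desired track 252.5°; wind correction +11.7° → command heading 264.2°, groundspeed 151.1 kt
Leg 6: desired track 144.1°; wind correction -19.7° → command heading 124.4°, groundspeed 124.5 kt

Leg 1: heading=101.8°, groundspeed=108.1 kt
Leg 2: heading=23.8°, groundspeed=79.0 kt
Leg 3: heading=181.1°, groundspeed=155.2 kt
Leg 4: heading=336.5°, groundspeed=105.3 kt
Leg 5: heading=264.2°, groundspeed=151.1 kt
Leg 6: heading=124.4°, groundspeed=124.5 kt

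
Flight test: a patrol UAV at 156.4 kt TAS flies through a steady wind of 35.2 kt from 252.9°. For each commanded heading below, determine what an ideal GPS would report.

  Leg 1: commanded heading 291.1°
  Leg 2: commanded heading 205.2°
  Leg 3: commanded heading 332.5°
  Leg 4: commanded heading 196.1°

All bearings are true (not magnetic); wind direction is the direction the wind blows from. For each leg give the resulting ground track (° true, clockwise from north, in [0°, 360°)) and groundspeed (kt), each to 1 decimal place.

Leg 1: track=300.7°, groundspeed=130.6 kt
Leg 2: track=194.1°, groundspeed=135.2 kt
Leg 3: track=345.5°, groundspeed=154.0 kt
Leg 4: track=184.0°, groundspeed=140.3 kt

Leg 1: heading 291.1°; drift +9.6° → track 300.7°, groundspeed 130.6 kt
Leg 2: heading 205.2°; drift -11.1° → track 194.1°, groundspeed 135.2 kt
Leg 3: heading 332.5°; drift +13.0° → track 345.5°, groundspeed 154.0 kt
Leg 4: heading 196.1°; drift -12.1° → track 184.0°, groundspeed 140.3 kt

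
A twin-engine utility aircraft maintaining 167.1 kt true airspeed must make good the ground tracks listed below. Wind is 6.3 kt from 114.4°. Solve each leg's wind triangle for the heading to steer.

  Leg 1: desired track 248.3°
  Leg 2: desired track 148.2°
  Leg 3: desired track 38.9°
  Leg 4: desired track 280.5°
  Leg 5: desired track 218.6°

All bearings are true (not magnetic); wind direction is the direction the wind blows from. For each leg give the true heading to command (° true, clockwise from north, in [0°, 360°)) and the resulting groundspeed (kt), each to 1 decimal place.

Leg 1: heading=246.7°, groundspeed=171.4 kt
Leg 2: heading=147.0°, groundspeed=161.8 kt
Leg 3: heading=41.0°, groundspeed=165.4 kt
Leg 4: heading=280.0°, groundspeed=173.2 kt
Leg 5: heading=216.5°, groundspeed=168.5 kt

Leg 1: desired track 248.3°; wind correction -1.6° → command heading 246.7°, groundspeed 171.4 kt
Leg 2: desired track 148.2°; wind correction -1.2° → command heading 147.0°, groundspeed 161.8 kt
Leg 3: desired track 38.9°; wind correction +2.1° → command heading 41.0°, groundspeed 165.4 kt
Leg 4: desired track 280.5°; wind correction -0.5° → command heading 280.0°, groundspeed 173.2 kt
Leg 5: desired track 218.6°; wind correction -2.1° → command heading 216.5°, groundspeed 168.5 kt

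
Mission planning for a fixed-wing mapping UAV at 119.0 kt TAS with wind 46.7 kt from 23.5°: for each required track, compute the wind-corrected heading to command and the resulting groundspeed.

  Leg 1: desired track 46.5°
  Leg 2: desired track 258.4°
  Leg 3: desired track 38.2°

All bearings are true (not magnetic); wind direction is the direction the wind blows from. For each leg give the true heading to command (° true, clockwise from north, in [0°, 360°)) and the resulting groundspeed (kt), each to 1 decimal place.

Leg 1: desired track 46.5°; wind correction -8.8° → command heading 37.7°, groundspeed 74.6 kt
Leg 2: desired track 258.4°; wind correction +18.7° → command heading 277.1°, groundspeed 139.6 kt
Leg 3: desired track 38.2°; wind correction -5.7° → command heading 32.5°, groundspeed 73.2 kt

Leg 1: heading=37.7°, groundspeed=74.6 kt
Leg 2: heading=277.1°, groundspeed=139.6 kt
Leg 3: heading=32.5°, groundspeed=73.2 kt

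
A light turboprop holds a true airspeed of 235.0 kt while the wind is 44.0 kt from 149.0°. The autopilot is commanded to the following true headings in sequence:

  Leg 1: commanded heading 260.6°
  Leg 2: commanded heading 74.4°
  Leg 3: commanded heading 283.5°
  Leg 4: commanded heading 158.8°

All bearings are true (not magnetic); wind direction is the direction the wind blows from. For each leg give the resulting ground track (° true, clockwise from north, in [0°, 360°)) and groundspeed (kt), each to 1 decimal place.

Leg 1: track=269.9°, groundspeed=254.5 kt
Leg 2: track=63.6°, groundspeed=227.3 kt
Leg 3: track=290.2°, groundspeed=267.7 kt
Leg 4: track=161.0°, groundspeed=191.8 kt

Leg 1: heading 260.6°; drift +9.3° → track 269.9°, groundspeed 254.5 kt
Leg 2: heading 74.4°; drift -10.8° → track 63.6°, groundspeed 227.3 kt
Leg 3: heading 283.5°; drift +6.7° → track 290.2°, groundspeed 267.7 kt
Leg 4: heading 158.8°; drift +2.2° → track 161.0°, groundspeed 191.8 kt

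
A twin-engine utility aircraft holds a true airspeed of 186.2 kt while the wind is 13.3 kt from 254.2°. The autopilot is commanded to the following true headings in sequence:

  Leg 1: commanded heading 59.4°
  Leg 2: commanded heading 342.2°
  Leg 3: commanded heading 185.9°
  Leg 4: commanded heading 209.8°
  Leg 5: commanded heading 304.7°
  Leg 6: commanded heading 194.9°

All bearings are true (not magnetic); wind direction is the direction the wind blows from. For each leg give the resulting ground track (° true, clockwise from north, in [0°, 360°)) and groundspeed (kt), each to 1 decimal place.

Leg 1: track=60.4°, groundspeed=199.1 kt
Leg 2: track=346.3°, groundspeed=186.2 kt
Leg 3: track=182.0°, groundspeed=181.7 kt
Leg 4: track=206.8°, groundspeed=176.9 kt
Leg 5: track=308.0°, groundspeed=178.0 kt
Leg 6: track=191.3°, groundspeed=179.8 kt

Leg 1: heading 59.4°; drift +1.0° → track 60.4°, groundspeed 199.1 kt
Leg 2: heading 342.2°; drift +4.1° → track 346.3°, groundspeed 186.2 kt
Leg 3: heading 185.9°; drift -3.9° → track 182.0°, groundspeed 181.7 kt
Leg 4: heading 209.8°; drift -3.0° → track 206.8°, groundspeed 176.9 kt
Leg 5: heading 304.7°; drift +3.3° → track 308.0°, groundspeed 178.0 kt
Leg 6: heading 194.9°; drift -3.6° → track 191.3°, groundspeed 179.8 kt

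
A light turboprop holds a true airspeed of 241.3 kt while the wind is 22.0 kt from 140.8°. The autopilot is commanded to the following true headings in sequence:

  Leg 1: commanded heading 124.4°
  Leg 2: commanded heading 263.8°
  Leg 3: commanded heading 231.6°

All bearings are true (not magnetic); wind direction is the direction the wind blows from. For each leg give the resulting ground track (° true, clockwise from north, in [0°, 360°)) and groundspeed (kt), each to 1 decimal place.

Leg 1: heading 124.4°; drift -1.6° → track 122.8°, groundspeed 220.3 kt
Leg 2: heading 263.8°; drift +4.2° → track 268.0°, groundspeed 254.0 kt
Leg 3: heading 231.6°; drift +5.2° → track 236.8°, groundspeed 242.6 kt

Leg 1: track=122.8°, groundspeed=220.3 kt
Leg 2: track=268.0°, groundspeed=254.0 kt
Leg 3: track=236.8°, groundspeed=242.6 kt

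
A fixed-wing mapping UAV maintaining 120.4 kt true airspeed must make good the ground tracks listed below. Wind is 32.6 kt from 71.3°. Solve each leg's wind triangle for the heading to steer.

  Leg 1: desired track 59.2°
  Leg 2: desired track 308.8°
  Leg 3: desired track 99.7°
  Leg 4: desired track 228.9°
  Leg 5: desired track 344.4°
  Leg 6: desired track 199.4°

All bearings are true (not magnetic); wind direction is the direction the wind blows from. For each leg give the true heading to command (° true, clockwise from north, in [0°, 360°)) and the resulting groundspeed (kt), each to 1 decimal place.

Leg 1: heading=62.5°, groundspeed=88.3 kt
Leg 2: heading=322.0°, groundspeed=134.7 kt
Leg 3: heading=92.3°, groundspeed=90.7 kt
Leg 4: heading=223.0°, groundspeed=149.9 kt
Leg 5: heading=0.1°, groundspeed=114.2 kt
Leg 6: heading=187.1°, groundspeed=137.8 kt

Leg 1: desired track 59.2°; wind correction +3.3° → command heading 62.5°, groundspeed 88.3 kt
Leg 2: desired track 308.8°; wind correction +13.2° → command heading 322.0°, groundspeed 134.7 kt
Leg 3: desired track 99.7°; wind correction -7.4° → command heading 92.3°, groundspeed 90.7 kt
Leg 4: desired track 228.9°; wind correction -5.9° → command heading 223.0°, groundspeed 149.9 kt
Leg 5: desired track 344.4°; wind correction +15.7° → command heading 0.1°, groundspeed 114.2 kt
Leg 6: desired track 199.4°; wind correction -12.3° → command heading 187.1°, groundspeed 137.8 kt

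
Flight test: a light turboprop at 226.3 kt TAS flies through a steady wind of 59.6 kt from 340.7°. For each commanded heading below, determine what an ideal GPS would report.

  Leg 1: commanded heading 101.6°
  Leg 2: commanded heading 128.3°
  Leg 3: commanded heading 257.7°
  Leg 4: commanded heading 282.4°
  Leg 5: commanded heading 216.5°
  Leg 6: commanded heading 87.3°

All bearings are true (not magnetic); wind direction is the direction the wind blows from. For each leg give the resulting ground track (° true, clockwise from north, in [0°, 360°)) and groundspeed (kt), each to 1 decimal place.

Leg 1: heading 101.6°; drift +11.3° → track 112.9°, groundspeed 261.9 kt
Leg 2: heading 128.3°; drift +6.6° → track 134.9°, groundspeed 278.5 kt
Leg 3: heading 257.7°; drift -15.1° → track 242.6°, groundspeed 226.9 kt
Leg 4: heading 282.4°; drift -14.6° → track 267.8°, groundspeed 201.5 kt
Leg 5: heading 216.5°; drift -10.7° → track 205.8°, groundspeed 264.4 kt
Leg 6: heading 87.3°; drift +13.2° → track 100.5°, groundspeed 249.9 kt

Leg 1: track=112.9°, groundspeed=261.9 kt
Leg 2: track=134.9°, groundspeed=278.5 kt
Leg 3: track=242.6°, groundspeed=226.9 kt
Leg 4: track=267.8°, groundspeed=201.5 kt
Leg 5: track=205.8°, groundspeed=264.4 kt
Leg 6: track=100.5°, groundspeed=249.9 kt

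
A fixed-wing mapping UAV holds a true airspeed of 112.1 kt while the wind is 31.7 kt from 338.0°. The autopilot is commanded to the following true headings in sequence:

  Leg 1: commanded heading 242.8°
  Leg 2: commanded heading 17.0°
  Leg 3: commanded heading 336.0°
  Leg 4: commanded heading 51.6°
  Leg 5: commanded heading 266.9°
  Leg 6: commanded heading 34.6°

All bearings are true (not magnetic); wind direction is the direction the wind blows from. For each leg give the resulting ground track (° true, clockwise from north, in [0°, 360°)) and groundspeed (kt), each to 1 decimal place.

Leg 1: heading 242.8°; drift -15.4° → track 227.4°, groundspeed 119.2 kt
Leg 2: heading 17.0°; drift +12.8° → track 29.8°, groundspeed 89.7 kt
Leg 3: heading 336.0°; drift -0.8° → track 335.2°, groundspeed 80.4 kt
Leg 4: heading 51.6°; drift +16.4° → track 68.0°, groundspeed 107.5 kt
Leg 5: heading 266.9°; drift -16.4° → track 250.5°, groundspeed 106.2 kt
Leg 6: heading 34.6°; drift +15.6° → track 50.2°, groundspeed 98.3 kt

Leg 1: track=227.4°, groundspeed=119.2 kt
Leg 2: track=29.8°, groundspeed=89.7 kt
Leg 3: track=335.2°, groundspeed=80.4 kt
Leg 4: track=68.0°, groundspeed=107.5 kt
Leg 5: track=250.5°, groundspeed=106.2 kt
Leg 6: track=50.2°, groundspeed=98.3 kt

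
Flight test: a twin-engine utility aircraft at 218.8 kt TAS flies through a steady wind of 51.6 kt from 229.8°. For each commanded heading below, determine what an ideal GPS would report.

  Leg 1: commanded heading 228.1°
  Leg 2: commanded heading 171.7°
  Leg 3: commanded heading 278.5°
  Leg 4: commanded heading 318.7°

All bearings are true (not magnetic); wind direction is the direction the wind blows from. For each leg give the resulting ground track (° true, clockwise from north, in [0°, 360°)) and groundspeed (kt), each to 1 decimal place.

Leg 1: heading 228.1°; drift -0.5° → track 227.6°, groundspeed 167.2 kt
Leg 2: heading 171.7°; drift -12.9° → track 158.8°, groundspeed 196.5 kt
Leg 3: heading 278.5°; drift +11.9° → track 290.4°, groundspeed 188.8 kt
Leg 4: heading 318.7°; drift +13.3° → track 332.0°, groundspeed 223.8 kt

Leg 1: track=227.6°, groundspeed=167.2 kt
Leg 2: track=158.8°, groundspeed=196.5 kt
Leg 3: track=290.4°, groundspeed=188.8 kt
Leg 4: track=332.0°, groundspeed=223.8 kt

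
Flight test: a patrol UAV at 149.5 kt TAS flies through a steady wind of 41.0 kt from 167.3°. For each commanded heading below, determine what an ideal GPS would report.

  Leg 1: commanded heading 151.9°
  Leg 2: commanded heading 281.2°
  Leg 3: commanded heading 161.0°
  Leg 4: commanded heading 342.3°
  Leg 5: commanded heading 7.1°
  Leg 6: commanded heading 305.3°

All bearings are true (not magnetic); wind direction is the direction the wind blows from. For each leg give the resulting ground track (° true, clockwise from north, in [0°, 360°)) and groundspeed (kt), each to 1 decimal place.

Leg 1: track=146.2°, groundspeed=110.5 kt
Leg 2: track=293.9°, groundspeed=170.3 kt
Leg 3: track=158.6°, groundspeed=108.8 kt
Leg 4: track=343.4°, groundspeed=190.4 kt
Leg 5: track=2.9°, groundspeed=188.6 kt
Leg 6: track=314.0°, groundspeed=182.0 kt

Leg 1: heading 151.9°; drift -5.7° → track 146.2°, groundspeed 110.5 kt
Leg 2: heading 281.2°; drift +12.7° → track 293.9°, groundspeed 170.3 kt
Leg 3: heading 161.0°; drift -2.4° → track 158.6°, groundspeed 108.8 kt
Leg 4: heading 342.3°; drift +1.1° → track 343.4°, groundspeed 190.4 kt
Leg 5: heading 7.1°; drift -4.2° → track 2.9°, groundspeed 188.6 kt
Leg 6: heading 305.3°; drift +8.7° → track 314.0°, groundspeed 182.0 kt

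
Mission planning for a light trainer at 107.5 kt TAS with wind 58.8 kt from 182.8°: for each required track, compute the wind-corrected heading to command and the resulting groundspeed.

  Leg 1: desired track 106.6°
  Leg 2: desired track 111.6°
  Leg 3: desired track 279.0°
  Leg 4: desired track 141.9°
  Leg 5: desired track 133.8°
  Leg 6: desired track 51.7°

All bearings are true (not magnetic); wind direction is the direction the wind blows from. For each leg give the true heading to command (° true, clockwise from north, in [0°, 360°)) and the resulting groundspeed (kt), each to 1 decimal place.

Leg 1: desired track 106.6°; wind correction +32.1° → command heading 138.7°, groundspeed 77.1 kt
Leg 2: desired track 111.6°; wind correction +31.2° → command heading 142.8°, groundspeed 73.0 kt
Leg 3: desired track 279.0°; wind correction -32.9° → command heading 246.1°, groundspeed 96.6 kt
Leg 4: desired track 141.9°; wind correction +21.0° → command heading 162.9°, groundspeed 55.9 kt
Leg 5: desired track 133.8°; wind correction +24.4° → command heading 158.2°, groundspeed 59.3 kt
Leg 6: desired track 51.7°; wind correction +24.3° → command heading 76.0°, groundspeed 136.6 kt

Leg 1: heading=138.7°, groundspeed=77.1 kt
Leg 2: heading=142.8°, groundspeed=73.0 kt
Leg 3: heading=246.1°, groundspeed=96.6 kt
Leg 4: heading=162.9°, groundspeed=55.9 kt
Leg 5: heading=158.2°, groundspeed=59.3 kt
Leg 6: heading=76.0°, groundspeed=136.6 kt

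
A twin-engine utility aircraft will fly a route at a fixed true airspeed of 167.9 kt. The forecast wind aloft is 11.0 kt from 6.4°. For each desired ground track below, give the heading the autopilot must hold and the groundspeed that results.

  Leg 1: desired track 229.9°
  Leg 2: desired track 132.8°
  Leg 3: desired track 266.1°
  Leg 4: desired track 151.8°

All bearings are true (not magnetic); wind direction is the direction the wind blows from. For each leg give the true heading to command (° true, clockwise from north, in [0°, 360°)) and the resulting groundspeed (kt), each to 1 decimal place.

Leg 1: heading=232.5°, groundspeed=175.7 kt
Leg 2: heading=129.8°, groundspeed=174.2 kt
Leg 3: heading=269.8°, groundspeed=169.5 kt
Leg 4: heading=149.7°, groundspeed=176.8 kt

Leg 1: desired track 229.9°; wind correction +2.6° → command heading 232.5°, groundspeed 175.7 kt
Leg 2: desired track 132.8°; wind correction -3.0° → command heading 129.8°, groundspeed 174.2 kt
Leg 3: desired track 266.1°; wind correction +3.7° → command heading 269.8°, groundspeed 169.5 kt
Leg 4: desired track 151.8°; wind correction -2.1° → command heading 149.7°, groundspeed 176.8 kt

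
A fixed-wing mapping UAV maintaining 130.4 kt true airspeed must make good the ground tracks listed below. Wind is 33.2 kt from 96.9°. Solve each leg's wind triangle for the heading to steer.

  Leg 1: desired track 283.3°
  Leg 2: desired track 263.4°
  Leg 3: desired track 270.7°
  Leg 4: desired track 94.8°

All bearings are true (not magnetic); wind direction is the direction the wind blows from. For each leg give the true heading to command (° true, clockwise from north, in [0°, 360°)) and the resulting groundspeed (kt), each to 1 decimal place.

Leg 1: desired track 283.3°; wind correction +1.6° → command heading 284.9°, groundspeed 163.3 kt
Leg 2: desired track 263.4°; wind correction -3.4° → command heading 260.0°, groundspeed 162.5 kt
Leg 3: desired track 270.7°; wind correction -1.6° → command heading 269.1°, groundspeed 163.4 kt
Leg 4: desired track 94.8°; wind correction +0.5° → command heading 95.3°, groundspeed 97.2 kt

Leg 1: heading=284.9°, groundspeed=163.3 kt
Leg 2: heading=260.0°, groundspeed=162.5 kt
Leg 3: heading=269.1°, groundspeed=163.4 kt
Leg 4: heading=95.3°, groundspeed=97.2 kt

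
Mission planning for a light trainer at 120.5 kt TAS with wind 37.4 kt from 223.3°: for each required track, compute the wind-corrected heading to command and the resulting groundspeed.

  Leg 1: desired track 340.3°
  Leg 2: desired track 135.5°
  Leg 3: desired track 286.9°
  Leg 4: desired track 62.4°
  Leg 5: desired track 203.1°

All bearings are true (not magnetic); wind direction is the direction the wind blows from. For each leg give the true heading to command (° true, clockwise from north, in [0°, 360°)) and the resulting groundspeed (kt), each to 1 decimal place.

Leg 1: desired track 340.3°; wind correction -16.1° → command heading 324.2°, groundspeed 132.8 kt
Leg 2: desired track 135.5°; wind correction +18.1° → command heading 153.6°, groundspeed 113.1 kt
Leg 3: desired track 286.9°; wind correction -16.1° → command heading 270.8°, groundspeed 99.1 kt
Leg 4: desired track 62.4°; wind correction +5.8° → command heading 68.2°, groundspeed 155.2 kt
Leg 5: desired track 203.1°; wind correction +6.2° → command heading 209.3°, groundspeed 84.7 kt

Leg 1: heading=324.2°, groundspeed=132.8 kt
Leg 2: heading=153.6°, groundspeed=113.1 kt
Leg 3: heading=270.8°, groundspeed=99.1 kt
Leg 4: heading=68.2°, groundspeed=155.2 kt
Leg 5: heading=209.3°, groundspeed=84.7 kt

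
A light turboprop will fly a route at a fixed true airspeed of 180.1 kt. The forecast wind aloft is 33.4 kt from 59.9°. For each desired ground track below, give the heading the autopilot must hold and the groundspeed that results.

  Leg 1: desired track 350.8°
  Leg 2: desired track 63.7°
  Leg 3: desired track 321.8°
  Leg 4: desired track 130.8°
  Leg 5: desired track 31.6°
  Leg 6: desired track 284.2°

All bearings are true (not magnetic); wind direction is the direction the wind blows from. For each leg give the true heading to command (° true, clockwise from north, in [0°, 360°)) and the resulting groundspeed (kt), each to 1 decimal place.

Leg 1: desired track 350.8°; wind correction +10.0° → command heading 0.8°, groundspeed 165.5 kt
Leg 2: desired track 63.7°; wind correction -0.7° → command heading 63.0°, groundspeed 146.8 kt
Leg 3: desired track 321.8°; wind correction +10.6° → command heading 332.4°, groundspeed 181.7 kt
Leg 4: desired track 130.8°; wind correction -10.1° → command heading 120.7°, groundspeed 166.4 kt
Leg 5: desired track 31.6°; wind correction +5.0° → command heading 36.6°, groundspeed 150.0 kt
Leg 6: desired track 284.2°; wind correction +7.4° → command heading 291.6°, groundspeed 202.5 kt

Leg 1: heading=0.8°, groundspeed=165.5 kt
Leg 2: heading=63.0°, groundspeed=146.8 kt
Leg 3: heading=332.4°, groundspeed=181.7 kt
Leg 4: heading=120.7°, groundspeed=166.4 kt
Leg 5: heading=36.6°, groundspeed=150.0 kt
Leg 6: heading=291.6°, groundspeed=202.5 kt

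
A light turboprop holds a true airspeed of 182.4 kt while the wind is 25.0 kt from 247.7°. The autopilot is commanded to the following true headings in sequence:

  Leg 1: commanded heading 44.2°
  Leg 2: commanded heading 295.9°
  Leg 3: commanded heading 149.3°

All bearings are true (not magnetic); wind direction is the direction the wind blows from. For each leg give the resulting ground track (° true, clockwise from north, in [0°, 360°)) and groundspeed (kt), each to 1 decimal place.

Leg 1: heading 44.2°; drift +2.8° → track 47.0°, groundspeed 205.6 kt
Leg 2: heading 295.9°; drift +6.4° → track 302.3°, groundspeed 166.8 kt
Leg 3: heading 149.3°; drift -7.6° → track 141.7°, groundspeed 187.7 kt

Leg 1: track=47.0°, groundspeed=205.6 kt
Leg 2: track=302.3°, groundspeed=166.8 kt
Leg 3: track=141.7°, groundspeed=187.7 kt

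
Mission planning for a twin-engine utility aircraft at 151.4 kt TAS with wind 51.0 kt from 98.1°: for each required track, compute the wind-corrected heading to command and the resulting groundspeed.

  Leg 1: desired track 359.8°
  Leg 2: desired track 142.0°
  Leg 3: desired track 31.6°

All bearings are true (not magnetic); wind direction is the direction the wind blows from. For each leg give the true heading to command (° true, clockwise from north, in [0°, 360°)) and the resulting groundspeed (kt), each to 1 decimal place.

Leg 1: heading=19.3°, groundspeed=150.1 kt
Leg 2: heading=128.5°, groundspeed=110.5 kt
Leg 3: heading=49.6°, groundspeed=123.7 kt

Leg 1: desired track 359.8°; wind correction +19.5° → command heading 19.3°, groundspeed 150.1 kt
Leg 2: desired track 142.0°; wind correction -13.5° → command heading 128.5°, groundspeed 110.5 kt
Leg 3: desired track 31.6°; wind correction +18.0° → command heading 49.6°, groundspeed 123.7 kt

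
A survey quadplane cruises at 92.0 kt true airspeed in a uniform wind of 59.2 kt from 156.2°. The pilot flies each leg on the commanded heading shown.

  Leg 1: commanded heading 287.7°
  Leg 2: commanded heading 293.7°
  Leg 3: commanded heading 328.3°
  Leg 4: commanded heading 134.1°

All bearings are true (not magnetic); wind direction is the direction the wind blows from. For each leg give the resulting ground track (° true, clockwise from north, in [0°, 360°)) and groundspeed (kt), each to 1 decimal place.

Leg 1: heading 287.7°; drift +18.7° → track 306.4°, groundspeed 138.5 kt
Leg 2: heading 293.7°; drift +16.4° → track 310.1°, groundspeed 141.4 kt
Leg 3: heading 328.3°; drift +3.1° → track 331.4°, groundspeed 150.9 kt
Leg 4: heading 134.1°; drift -30.9° → track 103.2°, groundspeed 43.3 kt

Leg 1: track=306.4°, groundspeed=138.5 kt
Leg 2: track=310.1°, groundspeed=141.4 kt
Leg 3: track=331.4°, groundspeed=150.9 kt
Leg 4: track=103.2°, groundspeed=43.3 kt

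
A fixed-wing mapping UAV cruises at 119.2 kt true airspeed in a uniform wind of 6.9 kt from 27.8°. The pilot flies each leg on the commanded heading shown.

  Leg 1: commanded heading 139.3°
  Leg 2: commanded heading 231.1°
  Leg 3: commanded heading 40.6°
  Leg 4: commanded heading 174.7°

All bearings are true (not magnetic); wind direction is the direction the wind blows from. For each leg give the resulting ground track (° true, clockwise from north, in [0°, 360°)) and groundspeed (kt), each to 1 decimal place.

Leg 1: track=142.3°, groundspeed=121.9 kt
Leg 2: track=229.9°, groundspeed=125.6 kt
Leg 3: track=41.4°, groundspeed=112.5 kt
Leg 4: track=176.4°, groundspeed=125.0 kt

Leg 1: heading 139.3°; drift +3.0° → track 142.3°, groundspeed 121.9 kt
Leg 2: heading 231.1°; drift -1.2° → track 229.9°, groundspeed 125.6 kt
Leg 3: heading 40.6°; drift +0.8° → track 41.4°, groundspeed 112.5 kt
Leg 4: heading 174.7°; drift +1.7° → track 176.4°, groundspeed 125.0 kt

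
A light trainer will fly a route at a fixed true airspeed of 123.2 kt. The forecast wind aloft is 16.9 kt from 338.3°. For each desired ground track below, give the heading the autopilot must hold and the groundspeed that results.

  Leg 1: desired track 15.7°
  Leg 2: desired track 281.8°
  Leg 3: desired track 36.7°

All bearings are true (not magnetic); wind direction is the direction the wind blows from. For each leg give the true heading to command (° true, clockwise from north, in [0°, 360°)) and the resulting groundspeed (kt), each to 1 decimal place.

Leg 1: heading=10.9°, groundspeed=109.3 kt
Leg 2: heading=288.4°, groundspeed=113.1 kt
Leg 3: heading=30.0°, groundspeed=113.5 kt

Leg 1: desired track 15.7°; wind correction -4.8° → command heading 10.9°, groundspeed 109.3 kt
Leg 2: desired track 281.8°; wind correction +6.6° → command heading 288.4°, groundspeed 113.1 kt
Leg 3: desired track 36.7°; wind correction -6.7° → command heading 30.0°, groundspeed 113.5 kt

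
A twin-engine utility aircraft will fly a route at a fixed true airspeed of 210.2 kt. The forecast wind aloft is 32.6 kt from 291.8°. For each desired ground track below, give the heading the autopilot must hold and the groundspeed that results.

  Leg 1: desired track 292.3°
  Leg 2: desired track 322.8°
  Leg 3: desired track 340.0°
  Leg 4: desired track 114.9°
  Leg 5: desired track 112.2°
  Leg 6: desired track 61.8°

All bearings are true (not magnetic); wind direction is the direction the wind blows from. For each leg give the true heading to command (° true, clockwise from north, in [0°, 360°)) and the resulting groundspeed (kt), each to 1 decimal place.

Leg 1: desired track 292.3°; wind correction -0.1° → command heading 292.2°, groundspeed 177.6 kt
Leg 2: desired track 322.8°; wind correction -4.6° → command heading 318.2°, groundspeed 181.6 kt
Leg 3: desired track 340.0°; wind correction -6.6° → command heading 333.4°, groundspeed 187.1 kt
Leg 4: desired track 114.9°; wind correction +0.5° → command heading 115.4°, groundspeed 242.7 kt
Leg 5: desired track 112.2°; wind correction +0.1° → command heading 112.3°, groundspeed 242.8 kt
Leg 6: desired track 61.8°; wind correction -6.8° → command heading 55.0°, groundspeed 229.7 kt

Leg 1: heading=292.2°, groundspeed=177.6 kt
Leg 2: heading=318.2°, groundspeed=181.6 kt
Leg 3: heading=333.4°, groundspeed=187.1 kt
Leg 4: heading=115.4°, groundspeed=242.7 kt
Leg 5: heading=112.3°, groundspeed=242.8 kt
Leg 6: heading=55.0°, groundspeed=229.7 kt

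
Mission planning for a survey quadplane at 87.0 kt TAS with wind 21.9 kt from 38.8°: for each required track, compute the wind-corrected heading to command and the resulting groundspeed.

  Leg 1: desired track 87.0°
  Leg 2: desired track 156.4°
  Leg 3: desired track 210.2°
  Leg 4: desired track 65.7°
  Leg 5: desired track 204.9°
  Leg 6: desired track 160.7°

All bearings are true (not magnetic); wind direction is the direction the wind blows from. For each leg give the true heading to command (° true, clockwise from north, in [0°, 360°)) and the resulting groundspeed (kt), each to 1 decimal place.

Leg 1: heading=76.2°, groundspeed=70.9 kt
Leg 2: heading=143.5°, groundspeed=95.0 kt
Leg 3: heading=208.0°, groundspeed=108.6 kt
Leg 4: heading=59.2°, groundspeed=66.9 kt
Leg 5: heading=201.4°, groundspeed=108.1 kt
Leg 6: heading=148.4°, groundspeed=96.6 kt

Leg 1: desired track 87.0°; wind correction -10.8° → command heading 76.2°, groundspeed 70.9 kt
Leg 2: desired track 156.4°; wind correction -12.9° → command heading 143.5°, groundspeed 95.0 kt
Leg 3: desired track 210.2°; wind correction -2.2° → command heading 208.0°, groundspeed 108.6 kt
Leg 4: desired track 65.7°; wind correction -6.5° → command heading 59.2°, groundspeed 66.9 kt
Leg 5: desired track 204.9°; wind correction -3.5° → command heading 201.4°, groundspeed 108.1 kt
Leg 6: desired track 160.7°; wind correction -12.3° → command heading 148.4°, groundspeed 96.6 kt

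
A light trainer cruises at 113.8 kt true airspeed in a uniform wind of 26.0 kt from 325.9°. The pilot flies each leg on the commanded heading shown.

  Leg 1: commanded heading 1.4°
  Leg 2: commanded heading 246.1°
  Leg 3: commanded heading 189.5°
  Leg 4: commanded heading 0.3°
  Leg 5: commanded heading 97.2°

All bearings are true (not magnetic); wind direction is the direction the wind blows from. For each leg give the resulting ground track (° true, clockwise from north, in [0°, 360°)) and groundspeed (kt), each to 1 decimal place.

Leg 1: track=10.7°, groundspeed=93.9 kt
Leg 2: track=232.9°, groundspeed=112.2 kt
Leg 3: track=181.8°, groundspeed=133.8 kt
Leg 4: track=9.3°, groundspeed=93.5 kt
Leg 5: track=105.7°, groundspeed=132.4 kt

Leg 1: heading 1.4°; drift +9.3° → track 10.7°, groundspeed 93.9 kt
Leg 2: heading 246.1°; drift -13.2° → track 232.9°, groundspeed 112.2 kt
Leg 3: heading 189.5°; drift -7.7° → track 181.8°, groundspeed 133.8 kt
Leg 4: heading 0.3°; drift +9.0° → track 9.3°, groundspeed 93.5 kt
Leg 5: heading 97.2°; drift +8.5° → track 105.7°, groundspeed 132.4 kt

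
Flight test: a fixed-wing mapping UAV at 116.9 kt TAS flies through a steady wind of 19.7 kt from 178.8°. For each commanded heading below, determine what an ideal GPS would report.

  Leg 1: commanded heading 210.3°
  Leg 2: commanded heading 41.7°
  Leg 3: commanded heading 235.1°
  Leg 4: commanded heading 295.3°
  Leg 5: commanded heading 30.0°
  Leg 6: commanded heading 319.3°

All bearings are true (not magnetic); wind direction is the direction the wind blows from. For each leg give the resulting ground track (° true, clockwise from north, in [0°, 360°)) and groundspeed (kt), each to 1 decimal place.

Leg 1: heading 210.3°; drift +5.9° → track 216.2°, groundspeed 100.6 kt
Leg 2: heading 41.7°; drift -5.8° → track 35.9°, groundspeed 132.0 kt
Leg 3: heading 235.1°; drift +8.8° → track 243.9°, groundspeed 107.2 kt
Leg 4: heading 295.3°; drift +8.0° → track 303.3°, groundspeed 126.9 kt
Leg 5: heading 30.0°; drift -4.4° → track 25.6°, groundspeed 134.1 kt
Leg 6: heading 319.3°; drift +5.4° → track 324.7°, groundspeed 132.7 kt

Leg 1: track=216.2°, groundspeed=100.6 kt
Leg 2: track=35.9°, groundspeed=132.0 kt
Leg 3: track=243.9°, groundspeed=107.2 kt
Leg 4: track=303.3°, groundspeed=126.9 kt
Leg 5: track=25.6°, groundspeed=134.1 kt
Leg 6: track=324.7°, groundspeed=132.7 kt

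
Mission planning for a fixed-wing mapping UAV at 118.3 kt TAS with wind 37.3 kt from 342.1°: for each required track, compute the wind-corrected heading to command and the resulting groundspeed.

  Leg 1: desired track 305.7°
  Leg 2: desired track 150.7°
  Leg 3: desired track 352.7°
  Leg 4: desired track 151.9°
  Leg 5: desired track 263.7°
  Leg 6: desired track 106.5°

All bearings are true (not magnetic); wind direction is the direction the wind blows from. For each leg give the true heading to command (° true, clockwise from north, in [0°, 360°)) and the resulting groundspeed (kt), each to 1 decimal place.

Leg 1: heading=316.5°, groundspeed=86.2 kt
Leg 2: heading=147.1°, groundspeed=154.6 kt
Leg 3: heading=349.4°, groundspeed=81.4 kt
Leg 4: heading=148.7°, groundspeed=154.8 kt
Leg 5: heading=281.7°, groundspeed=105.0 kt
Leg 6: heading=91.4°, groundspeed=135.3 kt

Leg 1: desired track 305.7°; wind correction +10.8° → command heading 316.5°, groundspeed 86.2 kt
Leg 2: desired track 150.7°; wind correction -3.6° → command heading 147.1°, groundspeed 154.6 kt
Leg 3: desired track 352.7°; wind correction -3.3° → command heading 349.4°, groundspeed 81.4 kt
Leg 4: desired track 151.9°; wind correction -3.2° → command heading 148.7°, groundspeed 154.8 kt
Leg 5: desired track 263.7°; wind correction +18.0° → command heading 281.7°, groundspeed 105.0 kt
Leg 6: desired track 106.5°; wind correction -15.1° → command heading 91.4°, groundspeed 135.3 kt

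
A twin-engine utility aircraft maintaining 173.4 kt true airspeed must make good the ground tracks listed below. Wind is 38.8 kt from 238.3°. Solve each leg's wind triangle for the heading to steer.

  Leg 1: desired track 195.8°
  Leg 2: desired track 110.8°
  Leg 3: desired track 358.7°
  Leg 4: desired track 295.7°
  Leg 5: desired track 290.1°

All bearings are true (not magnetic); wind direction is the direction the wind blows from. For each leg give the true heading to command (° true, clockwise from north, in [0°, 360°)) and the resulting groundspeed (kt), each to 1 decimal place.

Leg 1: desired track 195.8°; wind correction +8.7° → command heading 204.5°, groundspeed 142.8 kt
Leg 2: desired track 110.8°; wind correction +10.2° → command heading 121.0°, groundspeed 194.3 kt
Leg 3: desired track 358.7°; wind correction -11.1° → command heading 347.6°, groundspeed 189.8 kt
Leg 4: desired track 295.7°; wind correction -10.9° → command heading 284.8°, groundspeed 149.4 kt
Leg 5: desired track 290.1°; wind correction -10.1° → command heading 280.0°, groundspeed 146.7 kt

Leg 1: heading=204.5°, groundspeed=142.8 kt
Leg 2: heading=121.0°, groundspeed=194.3 kt
Leg 3: heading=347.6°, groundspeed=189.8 kt
Leg 4: heading=284.8°, groundspeed=149.4 kt
Leg 5: heading=280.0°, groundspeed=146.7 kt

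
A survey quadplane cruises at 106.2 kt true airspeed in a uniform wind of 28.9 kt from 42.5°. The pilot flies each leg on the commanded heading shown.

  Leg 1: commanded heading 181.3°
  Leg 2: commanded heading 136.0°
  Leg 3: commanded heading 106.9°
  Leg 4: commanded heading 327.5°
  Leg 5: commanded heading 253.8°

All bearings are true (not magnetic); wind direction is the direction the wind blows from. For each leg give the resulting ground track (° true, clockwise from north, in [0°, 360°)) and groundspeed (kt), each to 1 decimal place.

Leg 1: heading 181.3°; drift +8.5° → track 189.8°, groundspeed 129.4 kt
Leg 2: heading 136.0°; drift +15.0° → track 151.0°, groundspeed 111.8 kt
Leg 3: heading 106.9°; drift +15.5° → track 122.4°, groundspeed 97.3 kt
Leg 4: heading 327.5°; drift -15.8° → track 311.7°, groundspeed 102.6 kt
Leg 5: heading 253.8°; drift -6.5° → track 247.3°, groundspeed 131.8 kt

Leg 1: track=189.8°, groundspeed=129.4 kt
Leg 2: track=151.0°, groundspeed=111.8 kt
Leg 3: track=122.4°, groundspeed=97.3 kt
Leg 4: track=311.7°, groundspeed=102.6 kt
Leg 5: track=247.3°, groundspeed=131.8 kt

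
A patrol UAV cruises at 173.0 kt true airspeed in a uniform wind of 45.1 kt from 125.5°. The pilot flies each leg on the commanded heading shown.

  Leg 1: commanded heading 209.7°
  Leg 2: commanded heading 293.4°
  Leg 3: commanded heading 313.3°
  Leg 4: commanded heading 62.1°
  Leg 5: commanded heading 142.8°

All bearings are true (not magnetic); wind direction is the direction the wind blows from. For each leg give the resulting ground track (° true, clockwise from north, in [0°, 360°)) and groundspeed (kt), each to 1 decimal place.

Leg 1: heading 209.7°; drift +14.9° → track 224.6°, groundspeed 174.3 kt
Leg 2: heading 293.4°; drift +2.5° → track 295.9°, groundspeed 217.3 kt
Leg 3: heading 313.3°; drift -1.6° → track 311.7°, groundspeed 217.8 kt
Leg 4: heading 62.1°; drift -14.8° → track 47.3°, groundspeed 158.0 kt
Leg 5: heading 142.8°; drift +5.9° → track 148.7°, groundspeed 130.6 kt

Leg 1: track=224.6°, groundspeed=174.3 kt
Leg 2: track=295.9°, groundspeed=217.3 kt
Leg 3: track=311.7°, groundspeed=217.8 kt
Leg 4: track=47.3°, groundspeed=158.0 kt
Leg 5: track=148.7°, groundspeed=130.6 kt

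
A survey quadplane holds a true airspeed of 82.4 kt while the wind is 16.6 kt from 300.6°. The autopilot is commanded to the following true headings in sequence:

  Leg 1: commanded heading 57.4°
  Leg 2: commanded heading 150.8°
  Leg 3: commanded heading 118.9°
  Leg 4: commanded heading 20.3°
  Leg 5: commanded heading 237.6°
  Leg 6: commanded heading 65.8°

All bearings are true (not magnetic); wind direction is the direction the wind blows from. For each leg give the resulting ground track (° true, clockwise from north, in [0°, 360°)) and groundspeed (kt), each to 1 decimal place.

Leg 1: heading 57.4°; drift +9.4° → track 66.8°, groundspeed 91.1 kt
Leg 2: heading 150.8°; drift -4.9° → track 145.9°, groundspeed 97.1 kt
Leg 3: heading 118.9°; drift +0.3° → track 119.2°, groundspeed 99.0 kt
Leg 4: heading 20.3°; drift +11.6° → track 31.9°, groundspeed 81.1 kt
Leg 5: heading 237.6°; drift -11.2° → track 226.4°, groundspeed 76.3 kt
Leg 6: heading 65.8°; drift +8.4° → track 74.2°, groundspeed 93.0 kt

Leg 1: track=66.8°, groundspeed=91.1 kt
Leg 2: track=145.9°, groundspeed=97.1 kt
Leg 3: track=119.2°, groundspeed=99.0 kt
Leg 4: track=31.9°, groundspeed=81.1 kt
Leg 5: track=226.4°, groundspeed=76.3 kt
Leg 6: track=74.2°, groundspeed=93.0 kt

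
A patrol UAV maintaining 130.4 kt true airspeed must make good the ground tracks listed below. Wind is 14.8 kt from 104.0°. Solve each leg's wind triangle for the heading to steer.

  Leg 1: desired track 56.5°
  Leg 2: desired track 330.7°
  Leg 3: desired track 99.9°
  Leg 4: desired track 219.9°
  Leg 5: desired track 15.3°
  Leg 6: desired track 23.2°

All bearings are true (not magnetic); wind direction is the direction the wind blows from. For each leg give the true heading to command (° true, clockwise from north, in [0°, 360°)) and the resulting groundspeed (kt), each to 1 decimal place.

Leg 1: desired track 56.5°; wind correction +4.8° → command heading 61.3°, groundspeed 119.9 kt
Leg 2: desired track 330.7°; wind correction +4.7° → command heading 335.4°, groundspeed 140.1 kt
Leg 3: desired track 99.9°; wind correction +0.5° → command heading 100.4°, groundspeed 115.6 kt
Leg 4: desired track 219.9°; wind correction -5.9° → command heading 214.0°, groundspeed 136.2 kt
Leg 5: desired track 15.3°; wind correction +6.5° → command heading 21.8°, groundspeed 129.2 kt
Leg 6: desired track 23.2°; wind correction +6.4° → command heading 29.6°, groundspeed 127.2 kt

Leg 1: heading=61.3°, groundspeed=119.9 kt
Leg 2: heading=335.4°, groundspeed=140.1 kt
Leg 3: heading=100.4°, groundspeed=115.6 kt
Leg 4: heading=214.0°, groundspeed=136.2 kt
Leg 5: heading=21.8°, groundspeed=129.2 kt
Leg 6: heading=29.6°, groundspeed=127.2 kt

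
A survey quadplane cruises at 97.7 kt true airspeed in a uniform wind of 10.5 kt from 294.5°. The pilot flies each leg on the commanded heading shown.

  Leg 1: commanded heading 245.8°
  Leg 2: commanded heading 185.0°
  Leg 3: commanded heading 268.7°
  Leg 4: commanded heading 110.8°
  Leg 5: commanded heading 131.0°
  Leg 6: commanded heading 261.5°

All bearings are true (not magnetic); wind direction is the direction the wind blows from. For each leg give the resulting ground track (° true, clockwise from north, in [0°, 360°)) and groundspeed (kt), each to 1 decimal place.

Leg 1: heading 245.8°; drift -5.0° → track 240.8°, groundspeed 91.1 kt
Leg 2: heading 185.0°; drift -5.6° → track 179.4°, groundspeed 101.7 kt
Leg 3: heading 268.7°; drift -3.0° → track 265.7°, groundspeed 88.4 kt
Leg 4: heading 110.8°; drift +0.4° → track 111.2°, groundspeed 108.2 kt
Leg 5: heading 131.0°; drift -1.6° → track 129.4°, groundspeed 107.8 kt
Leg 6: heading 261.5°; drift -3.7° → track 257.8°, groundspeed 89.1 kt

Leg 1: track=240.8°, groundspeed=91.1 kt
Leg 2: track=179.4°, groundspeed=101.7 kt
Leg 3: track=265.7°, groundspeed=88.4 kt
Leg 4: track=111.2°, groundspeed=108.2 kt
Leg 5: track=129.4°, groundspeed=107.8 kt
Leg 6: track=257.8°, groundspeed=89.1 kt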